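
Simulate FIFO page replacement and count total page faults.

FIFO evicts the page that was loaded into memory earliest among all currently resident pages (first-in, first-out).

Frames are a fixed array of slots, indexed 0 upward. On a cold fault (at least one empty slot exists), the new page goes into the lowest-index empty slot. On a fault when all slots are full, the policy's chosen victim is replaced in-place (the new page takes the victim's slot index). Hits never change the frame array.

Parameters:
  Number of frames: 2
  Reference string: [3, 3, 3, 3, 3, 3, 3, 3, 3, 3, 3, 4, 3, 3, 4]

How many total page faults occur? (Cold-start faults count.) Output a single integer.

Step 0: ref 3 → FAULT, frames=[3,-]
Step 1: ref 3 → HIT, frames=[3,-]
Step 2: ref 3 → HIT, frames=[3,-]
Step 3: ref 3 → HIT, frames=[3,-]
Step 4: ref 3 → HIT, frames=[3,-]
Step 5: ref 3 → HIT, frames=[3,-]
Step 6: ref 3 → HIT, frames=[3,-]
Step 7: ref 3 → HIT, frames=[3,-]
Step 8: ref 3 → HIT, frames=[3,-]
Step 9: ref 3 → HIT, frames=[3,-]
Step 10: ref 3 → HIT, frames=[3,-]
Step 11: ref 4 → FAULT, frames=[3,4]
Step 12: ref 3 → HIT, frames=[3,4]
Step 13: ref 3 → HIT, frames=[3,4]
Step 14: ref 4 → HIT, frames=[3,4]
Total faults: 2

Answer: 2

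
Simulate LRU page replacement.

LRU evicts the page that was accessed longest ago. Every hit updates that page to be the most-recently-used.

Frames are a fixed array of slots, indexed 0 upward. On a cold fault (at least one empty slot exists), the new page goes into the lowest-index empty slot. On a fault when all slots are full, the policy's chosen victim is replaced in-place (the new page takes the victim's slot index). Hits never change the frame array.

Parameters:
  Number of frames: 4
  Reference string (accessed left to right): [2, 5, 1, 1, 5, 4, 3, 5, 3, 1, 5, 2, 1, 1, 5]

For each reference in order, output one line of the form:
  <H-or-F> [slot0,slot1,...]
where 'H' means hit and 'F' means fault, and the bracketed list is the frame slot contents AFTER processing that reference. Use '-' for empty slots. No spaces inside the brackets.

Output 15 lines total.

F [2,-,-,-]
F [2,5,-,-]
F [2,5,1,-]
H [2,5,1,-]
H [2,5,1,-]
F [2,5,1,4]
F [3,5,1,4]
H [3,5,1,4]
H [3,5,1,4]
H [3,5,1,4]
H [3,5,1,4]
F [3,5,1,2]
H [3,5,1,2]
H [3,5,1,2]
H [3,5,1,2]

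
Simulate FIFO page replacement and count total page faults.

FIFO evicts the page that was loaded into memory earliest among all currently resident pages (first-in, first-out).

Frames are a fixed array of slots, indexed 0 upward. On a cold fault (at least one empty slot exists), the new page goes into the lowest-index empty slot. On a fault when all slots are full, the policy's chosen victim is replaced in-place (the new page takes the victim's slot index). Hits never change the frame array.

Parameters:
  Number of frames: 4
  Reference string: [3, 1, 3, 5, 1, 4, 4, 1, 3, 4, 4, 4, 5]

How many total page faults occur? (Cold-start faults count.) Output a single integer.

Step 0: ref 3 → FAULT, frames=[3,-,-,-]
Step 1: ref 1 → FAULT, frames=[3,1,-,-]
Step 2: ref 3 → HIT, frames=[3,1,-,-]
Step 3: ref 5 → FAULT, frames=[3,1,5,-]
Step 4: ref 1 → HIT, frames=[3,1,5,-]
Step 5: ref 4 → FAULT, frames=[3,1,5,4]
Step 6: ref 4 → HIT, frames=[3,1,5,4]
Step 7: ref 1 → HIT, frames=[3,1,5,4]
Step 8: ref 3 → HIT, frames=[3,1,5,4]
Step 9: ref 4 → HIT, frames=[3,1,5,4]
Step 10: ref 4 → HIT, frames=[3,1,5,4]
Step 11: ref 4 → HIT, frames=[3,1,5,4]
Step 12: ref 5 → HIT, frames=[3,1,5,4]
Total faults: 4

Answer: 4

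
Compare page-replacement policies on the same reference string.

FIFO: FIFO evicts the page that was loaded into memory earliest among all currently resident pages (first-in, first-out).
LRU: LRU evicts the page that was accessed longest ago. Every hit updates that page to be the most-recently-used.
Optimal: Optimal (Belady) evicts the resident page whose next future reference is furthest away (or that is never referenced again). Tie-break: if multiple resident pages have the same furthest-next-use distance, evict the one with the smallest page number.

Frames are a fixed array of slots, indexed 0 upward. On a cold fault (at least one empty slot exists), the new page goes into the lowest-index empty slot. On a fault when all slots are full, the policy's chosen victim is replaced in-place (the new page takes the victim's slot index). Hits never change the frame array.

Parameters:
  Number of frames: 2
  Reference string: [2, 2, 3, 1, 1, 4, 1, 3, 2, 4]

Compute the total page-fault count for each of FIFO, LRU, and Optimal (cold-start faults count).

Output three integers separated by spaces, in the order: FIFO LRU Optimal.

--- FIFO ---
  step 0: ref 2 -> FAULT, frames=[2,-] (faults so far: 1)
  step 1: ref 2 -> HIT, frames=[2,-] (faults so far: 1)
  step 2: ref 3 -> FAULT, frames=[2,3] (faults so far: 2)
  step 3: ref 1 -> FAULT, evict 2, frames=[1,3] (faults so far: 3)
  step 4: ref 1 -> HIT, frames=[1,3] (faults so far: 3)
  step 5: ref 4 -> FAULT, evict 3, frames=[1,4] (faults so far: 4)
  step 6: ref 1 -> HIT, frames=[1,4] (faults so far: 4)
  step 7: ref 3 -> FAULT, evict 1, frames=[3,4] (faults so far: 5)
  step 8: ref 2 -> FAULT, evict 4, frames=[3,2] (faults so far: 6)
  step 9: ref 4 -> FAULT, evict 3, frames=[4,2] (faults so far: 7)
  FIFO total faults: 7
--- LRU ---
  step 0: ref 2 -> FAULT, frames=[2,-] (faults so far: 1)
  step 1: ref 2 -> HIT, frames=[2,-] (faults so far: 1)
  step 2: ref 3 -> FAULT, frames=[2,3] (faults so far: 2)
  step 3: ref 1 -> FAULT, evict 2, frames=[1,3] (faults so far: 3)
  step 4: ref 1 -> HIT, frames=[1,3] (faults so far: 3)
  step 5: ref 4 -> FAULT, evict 3, frames=[1,4] (faults so far: 4)
  step 6: ref 1 -> HIT, frames=[1,4] (faults so far: 4)
  step 7: ref 3 -> FAULT, evict 4, frames=[1,3] (faults so far: 5)
  step 8: ref 2 -> FAULT, evict 1, frames=[2,3] (faults so far: 6)
  step 9: ref 4 -> FAULT, evict 3, frames=[2,4] (faults so far: 7)
  LRU total faults: 7
--- Optimal ---
  step 0: ref 2 -> FAULT, frames=[2,-] (faults so far: 1)
  step 1: ref 2 -> HIT, frames=[2,-] (faults so far: 1)
  step 2: ref 3 -> FAULT, frames=[2,3] (faults so far: 2)
  step 3: ref 1 -> FAULT, evict 2, frames=[1,3] (faults so far: 3)
  step 4: ref 1 -> HIT, frames=[1,3] (faults so far: 3)
  step 5: ref 4 -> FAULT, evict 3, frames=[1,4] (faults so far: 4)
  step 6: ref 1 -> HIT, frames=[1,4] (faults so far: 4)
  step 7: ref 3 -> FAULT, evict 1, frames=[3,4] (faults so far: 5)
  step 8: ref 2 -> FAULT, evict 3, frames=[2,4] (faults so far: 6)
  step 9: ref 4 -> HIT, frames=[2,4] (faults so far: 6)
  Optimal total faults: 6

Answer: 7 7 6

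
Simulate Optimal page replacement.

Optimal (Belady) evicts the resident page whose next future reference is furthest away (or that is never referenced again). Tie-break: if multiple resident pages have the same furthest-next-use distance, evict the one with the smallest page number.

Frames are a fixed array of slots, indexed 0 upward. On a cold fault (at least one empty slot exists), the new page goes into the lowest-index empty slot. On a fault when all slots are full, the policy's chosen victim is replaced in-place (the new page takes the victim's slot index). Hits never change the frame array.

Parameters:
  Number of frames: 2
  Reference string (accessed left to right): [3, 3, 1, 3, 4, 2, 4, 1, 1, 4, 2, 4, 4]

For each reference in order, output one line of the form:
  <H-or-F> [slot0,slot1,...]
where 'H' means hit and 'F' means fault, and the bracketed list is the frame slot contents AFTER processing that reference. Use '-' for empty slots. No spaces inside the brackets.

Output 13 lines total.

F [3,-]
H [3,-]
F [3,1]
H [3,1]
F [4,1]
F [4,2]
H [4,2]
F [4,1]
H [4,1]
H [4,1]
F [4,2]
H [4,2]
H [4,2]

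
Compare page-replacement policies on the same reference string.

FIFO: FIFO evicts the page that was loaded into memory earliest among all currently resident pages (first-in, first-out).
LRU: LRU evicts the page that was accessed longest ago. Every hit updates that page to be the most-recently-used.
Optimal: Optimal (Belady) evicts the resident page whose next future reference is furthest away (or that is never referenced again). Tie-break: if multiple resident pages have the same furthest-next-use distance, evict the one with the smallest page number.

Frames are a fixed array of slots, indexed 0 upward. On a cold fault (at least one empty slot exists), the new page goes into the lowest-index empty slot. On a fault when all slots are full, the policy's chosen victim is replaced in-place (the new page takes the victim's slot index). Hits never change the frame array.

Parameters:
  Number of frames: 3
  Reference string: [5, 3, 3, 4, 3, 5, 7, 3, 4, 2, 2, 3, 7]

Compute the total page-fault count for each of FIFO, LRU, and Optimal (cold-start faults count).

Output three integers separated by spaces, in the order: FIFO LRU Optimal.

--- FIFO ---
  step 0: ref 5 -> FAULT, frames=[5,-,-] (faults so far: 1)
  step 1: ref 3 -> FAULT, frames=[5,3,-] (faults so far: 2)
  step 2: ref 3 -> HIT, frames=[5,3,-] (faults so far: 2)
  step 3: ref 4 -> FAULT, frames=[5,3,4] (faults so far: 3)
  step 4: ref 3 -> HIT, frames=[5,3,4] (faults so far: 3)
  step 5: ref 5 -> HIT, frames=[5,3,4] (faults so far: 3)
  step 6: ref 7 -> FAULT, evict 5, frames=[7,3,4] (faults so far: 4)
  step 7: ref 3 -> HIT, frames=[7,3,4] (faults so far: 4)
  step 8: ref 4 -> HIT, frames=[7,3,4] (faults so far: 4)
  step 9: ref 2 -> FAULT, evict 3, frames=[7,2,4] (faults so far: 5)
  step 10: ref 2 -> HIT, frames=[7,2,4] (faults so far: 5)
  step 11: ref 3 -> FAULT, evict 4, frames=[7,2,3] (faults so far: 6)
  step 12: ref 7 -> HIT, frames=[7,2,3] (faults so far: 6)
  FIFO total faults: 6
--- LRU ---
  step 0: ref 5 -> FAULT, frames=[5,-,-] (faults so far: 1)
  step 1: ref 3 -> FAULT, frames=[5,3,-] (faults so far: 2)
  step 2: ref 3 -> HIT, frames=[5,3,-] (faults so far: 2)
  step 3: ref 4 -> FAULT, frames=[5,3,4] (faults so far: 3)
  step 4: ref 3 -> HIT, frames=[5,3,4] (faults so far: 3)
  step 5: ref 5 -> HIT, frames=[5,3,4] (faults so far: 3)
  step 6: ref 7 -> FAULT, evict 4, frames=[5,3,7] (faults so far: 4)
  step 7: ref 3 -> HIT, frames=[5,3,7] (faults so far: 4)
  step 8: ref 4 -> FAULT, evict 5, frames=[4,3,7] (faults so far: 5)
  step 9: ref 2 -> FAULT, evict 7, frames=[4,3,2] (faults so far: 6)
  step 10: ref 2 -> HIT, frames=[4,3,2] (faults so far: 6)
  step 11: ref 3 -> HIT, frames=[4,3,2] (faults so far: 6)
  step 12: ref 7 -> FAULT, evict 4, frames=[7,3,2] (faults so far: 7)
  LRU total faults: 7
--- Optimal ---
  step 0: ref 5 -> FAULT, frames=[5,-,-] (faults so far: 1)
  step 1: ref 3 -> FAULT, frames=[5,3,-] (faults so far: 2)
  step 2: ref 3 -> HIT, frames=[5,3,-] (faults so far: 2)
  step 3: ref 4 -> FAULT, frames=[5,3,4] (faults so far: 3)
  step 4: ref 3 -> HIT, frames=[5,3,4] (faults so far: 3)
  step 5: ref 5 -> HIT, frames=[5,3,4] (faults so far: 3)
  step 6: ref 7 -> FAULT, evict 5, frames=[7,3,4] (faults so far: 4)
  step 7: ref 3 -> HIT, frames=[7,3,4] (faults so far: 4)
  step 8: ref 4 -> HIT, frames=[7,3,4] (faults so far: 4)
  step 9: ref 2 -> FAULT, evict 4, frames=[7,3,2] (faults so far: 5)
  step 10: ref 2 -> HIT, frames=[7,3,2] (faults so far: 5)
  step 11: ref 3 -> HIT, frames=[7,3,2] (faults so far: 5)
  step 12: ref 7 -> HIT, frames=[7,3,2] (faults so far: 5)
  Optimal total faults: 5

Answer: 6 7 5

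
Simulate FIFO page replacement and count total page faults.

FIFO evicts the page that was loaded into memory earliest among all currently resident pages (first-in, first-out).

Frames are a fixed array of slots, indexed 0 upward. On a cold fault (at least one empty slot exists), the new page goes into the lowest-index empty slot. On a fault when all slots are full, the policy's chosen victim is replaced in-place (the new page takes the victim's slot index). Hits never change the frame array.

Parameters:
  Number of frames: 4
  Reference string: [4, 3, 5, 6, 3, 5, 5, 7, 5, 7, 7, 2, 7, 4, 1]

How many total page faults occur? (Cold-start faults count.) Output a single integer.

Answer: 8

Derivation:
Step 0: ref 4 → FAULT, frames=[4,-,-,-]
Step 1: ref 3 → FAULT, frames=[4,3,-,-]
Step 2: ref 5 → FAULT, frames=[4,3,5,-]
Step 3: ref 6 → FAULT, frames=[4,3,5,6]
Step 4: ref 3 → HIT, frames=[4,3,5,6]
Step 5: ref 5 → HIT, frames=[4,3,5,6]
Step 6: ref 5 → HIT, frames=[4,3,5,6]
Step 7: ref 7 → FAULT (evict 4), frames=[7,3,5,6]
Step 8: ref 5 → HIT, frames=[7,3,5,6]
Step 9: ref 7 → HIT, frames=[7,3,5,6]
Step 10: ref 7 → HIT, frames=[7,3,5,6]
Step 11: ref 2 → FAULT (evict 3), frames=[7,2,5,6]
Step 12: ref 7 → HIT, frames=[7,2,5,6]
Step 13: ref 4 → FAULT (evict 5), frames=[7,2,4,6]
Step 14: ref 1 → FAULT (evict 6), frames=[7,2,4,1]
Total faults: 8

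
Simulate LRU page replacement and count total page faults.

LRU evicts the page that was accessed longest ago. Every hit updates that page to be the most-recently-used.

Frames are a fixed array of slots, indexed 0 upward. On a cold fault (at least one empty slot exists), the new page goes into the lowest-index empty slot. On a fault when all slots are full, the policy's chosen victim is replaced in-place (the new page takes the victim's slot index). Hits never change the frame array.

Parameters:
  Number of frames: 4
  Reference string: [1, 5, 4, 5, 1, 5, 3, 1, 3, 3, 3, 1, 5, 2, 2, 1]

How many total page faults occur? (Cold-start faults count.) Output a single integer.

Answer: 5

Derivation:
Step 0: ref 1 → FAULT, frames=[1,-,-,-]
Step 1: ref 5 → FAULT, frames=[1,5,-,-]
Step 2: ref 4 → FAULT, frames=[1,5,4,-]
Step 3: ref 5 → HIT, frames=[1,5,4,-]
Step 4: ref 1 → HIT, frames=[1,5,4,-]
Step 5: ref 5 → HIT, frames=[1,5,4,-]
Step 6: ref 3 → FAULT, frames=[1,5,4,3]
Step 7: ref 1 → HIT, frames=[1,5,4,3]
Step 8: ref 3 → HIT, frames=[1,5,4,3]
Step 9: ref 3 → HIT, frames=[1,5,4,3]
Step 10: ref 3 → HIT, frames=[1,5,4,3]
Step 11: ref 1 → HIT, frames=[1,5,4,3]
Step 12: ref 5 → HIT, frames=[1,5,4,3]
Step 13: ref 2 → FAULT (evict 4), frames=[1,5,2,3]
Step 14: ref 2 → HIT, frames=[1,5,2,3]
Step 15: ref 1 → HIT, frames=[1,5,2,3]
Total faults: 5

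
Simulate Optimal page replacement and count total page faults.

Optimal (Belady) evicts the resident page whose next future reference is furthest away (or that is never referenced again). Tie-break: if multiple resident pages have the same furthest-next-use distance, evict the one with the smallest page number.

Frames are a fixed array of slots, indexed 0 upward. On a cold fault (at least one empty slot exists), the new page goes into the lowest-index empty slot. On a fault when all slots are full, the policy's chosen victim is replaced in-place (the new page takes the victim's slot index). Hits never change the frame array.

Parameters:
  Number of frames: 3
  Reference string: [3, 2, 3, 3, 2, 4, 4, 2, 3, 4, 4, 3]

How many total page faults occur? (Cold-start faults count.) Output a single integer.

Answer: 3

Derivation:
Step 0: ref 3 → FAULT, frames=[3,-,-]
Step 1: ref 2 → FAULT, frames=[3,2,-]
Step 2: ref 3 → HIT, frames=[3,2,-]
Step 3: ref 3 → HIT, frames=[3,2,-]
Step 4: ref 2 → HIT, frames=[3,2,-]
Step 5: ref 4 → FAULT, frames=[3,2,4]
Step 6: ref 4 → HIT, frames=[3,2,4]
Step 7: ref 2 → HIT, frames=[3,2,4]
Step 8: ref 3 → HIT, frames=[3,2,4]
Step 9: ref 4 → HIT, frames=[3,2,4]
Step 10: ref 4 → HIT, frames=[3,2,4]
Step 11: ref 3 → HIT, frames=[3,2,4]
Total faults: 3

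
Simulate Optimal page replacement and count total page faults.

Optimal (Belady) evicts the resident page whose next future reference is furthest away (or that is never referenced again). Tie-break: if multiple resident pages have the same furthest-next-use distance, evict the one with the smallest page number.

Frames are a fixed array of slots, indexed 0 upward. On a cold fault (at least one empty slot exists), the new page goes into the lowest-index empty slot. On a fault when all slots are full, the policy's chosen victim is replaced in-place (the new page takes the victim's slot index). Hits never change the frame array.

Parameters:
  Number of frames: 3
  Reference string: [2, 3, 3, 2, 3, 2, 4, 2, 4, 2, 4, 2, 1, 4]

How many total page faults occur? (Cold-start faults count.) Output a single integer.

Answer: 4

Derivation:
Step 0: ref 2 → FAULT, frames=[2,-,-]
Step 1: ref 3 → FAULT, frames=[2,3,-]
Step 2: ref 3 → HIT, frames=[2,3,-]
Step 3: ref 2 → HIT, frames=[2,3,-]
Step 4: ref 3 → HIT, frames=[2,3,-]
Step 5: ref 2 → HIT, frames=[2,3,-]
Step 6: ref 4 → FAULT, frames=[2,3,4]
Step 7: ref 2 → HIT, frames=[2,3,4]
Step 8: ref 4 → HIT, frames=[2,3,4]
Step 9: ref 2 → HIT, frames=[2,3,4]
Step 10: ref 4 → HIT, frames=[2,3,4]
Step 11: ref 2 → HIT, frames=[2,3,4]
Step 12: ref 1 → FAULT (evict 2), frames=[1,3,4]
Step 13: ref 4 → HIT, frames=[1,3,4]
Total faults: 4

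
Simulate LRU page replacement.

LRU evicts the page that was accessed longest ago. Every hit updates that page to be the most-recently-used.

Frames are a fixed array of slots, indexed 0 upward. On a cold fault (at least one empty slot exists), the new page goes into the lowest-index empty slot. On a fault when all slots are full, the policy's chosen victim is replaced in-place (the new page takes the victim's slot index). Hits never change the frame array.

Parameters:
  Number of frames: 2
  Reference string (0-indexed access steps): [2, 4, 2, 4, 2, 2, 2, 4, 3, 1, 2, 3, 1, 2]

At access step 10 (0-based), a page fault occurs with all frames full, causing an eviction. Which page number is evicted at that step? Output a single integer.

Step 0: ref 2 -> FAULT, frames=[2,-]
Step 1: ref 4 -> FAULT, frames=[2,4]
Step 2: ref 2 -> HIT, frames=[2,4]
Step 3: ref 4 -> HIT, frames=[2,4]
Step 4: ref 2 -> HIT, frames=[2,4]
Step 5: ref 2 -> HIT, frames=[2,4]
Step 6: ref 2 -> HIT, frames=[2,4]
Step 7: ref 4 -> HIT, frames=[2,4]
Step 8: ref 3 -> FAULT, evict 2, frames=[3,4]
Step 9: ref 1 -> FAULT, evict 4, frames=[3,1]
Step 10: ref 2 -> FAULT, evict 3, frames=[2,1]
At step 10: evicted page 3

Answer: 3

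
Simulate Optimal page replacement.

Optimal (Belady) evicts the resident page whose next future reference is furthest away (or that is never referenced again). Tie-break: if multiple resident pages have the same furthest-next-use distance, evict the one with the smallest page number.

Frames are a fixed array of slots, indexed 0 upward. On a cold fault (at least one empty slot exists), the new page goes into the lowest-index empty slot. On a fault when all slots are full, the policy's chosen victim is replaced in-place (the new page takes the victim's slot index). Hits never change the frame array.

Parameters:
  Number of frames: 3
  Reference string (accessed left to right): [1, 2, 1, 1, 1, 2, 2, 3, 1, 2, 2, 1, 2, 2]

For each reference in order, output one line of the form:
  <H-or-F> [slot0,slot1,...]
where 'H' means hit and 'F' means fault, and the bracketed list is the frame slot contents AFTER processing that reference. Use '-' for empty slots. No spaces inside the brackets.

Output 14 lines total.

F [1,-,-]
F [1,2,-]
H [1,2,-]
H [1,2,-]
H [1,2,-]
H [1,2,-]
H [1,2,-]
F [1,2,3]
H [1,2,3]
H [1,2,3]
H [1,2,3]
H [1,2,3]
H [1,2,3]
H [1,2,3]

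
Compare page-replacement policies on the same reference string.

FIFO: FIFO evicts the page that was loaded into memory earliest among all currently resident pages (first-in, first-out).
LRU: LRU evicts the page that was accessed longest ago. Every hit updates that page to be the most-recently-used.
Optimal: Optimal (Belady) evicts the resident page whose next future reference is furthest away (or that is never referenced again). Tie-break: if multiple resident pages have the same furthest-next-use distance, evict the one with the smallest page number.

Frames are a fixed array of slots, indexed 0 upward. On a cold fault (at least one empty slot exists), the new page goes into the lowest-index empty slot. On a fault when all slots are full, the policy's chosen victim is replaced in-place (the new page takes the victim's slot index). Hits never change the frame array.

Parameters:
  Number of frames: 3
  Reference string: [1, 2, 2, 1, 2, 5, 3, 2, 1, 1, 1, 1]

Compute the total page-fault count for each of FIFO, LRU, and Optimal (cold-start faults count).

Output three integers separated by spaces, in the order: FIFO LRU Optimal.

Answer: 5 5 4

Derivation:
--- FIFO ---
  step 0: ref 1 -> FAULT, frames=[1,-,-] (faults so far: 1)
  step 1: ref 2 -> FAULT, frames=[1,2,-] (faults so far: 2)
  step 2: ref 2 -> HIT, frames=[1,2,-] (faults so far: 2)
  step 3: ref 1 -> HIT, frames=[1,2,-] (faults so far: 2)
  step 4: ref 2 -> HIT, frames=[1,2,-] (faults so far: 2)
  step 5: ref 5 -> FAULT, frames=[1,2,5] (faults so far: 3)
  step 6: ref 3 -> FAULT, evict 1, frames=[3,2,5] (faults so far: 4)
  step 7: ref 2 -> HIT, frames=[3,2,5] (faults so far: 4)
  step 8: ref 1 -> FAULT, evict 2, frames=[3,1,5] (faults so far: 5)
  step 9: ref 1 -> HIT, frames=[3,1,5] (faults so far: 5)
  step 10: ref 1 -> HIT, frames=[3,1,5] (faults so far: 5)
  step 11: ref 1 -> HIT, frames=[3,1,5] (faults so far: 5)
  FIFO total faults: 5
--- LRU ---
  step 0: ref 1 -> FAULT, frames=[1,-,-] (faults so far: 1)
  step 1: ref 2 -> FAULT, frames=[1,2,-] (faults so far: 2)
  step 2: ref 2 -> HIT, frames=[1,2,-] (faults so far: 2)
  step 3: ref 1 -> HIT, frames=[1,2,-] (faults so far: 2)
  step 4: ref 2 -> HIT, frames=[1,2,-] (faults so far: 2)
  step 5: ref 5 -> FAULT, frames=[1,2,5] (faults so far: 3)
  step 6: ref 3 -> FAULT, evict 1, frames=[3,2,5] (faults so far: 4)
  step 7: ref 2 -> HIT, frames=[3,2,5] (faults so far: 4)
  step 8: ref 1 -> FAULT, evict 5, frames=[3,2,1] (faults so far: 5)
  step 9: ref 1 -> HIT, frames=[3,2,1] (faults so far: 5)
  step 10: ref 1 -> HIT, frames=[3,2,1] (faults so far: 5)
  step 11: ref 1 -> HIT, frames=[3,2,1] (faults so far: 5)
  LRU total faults: 5
--- Optimal ---
  step 0: ref 1 -> FAULT, frames=[1,-,-] (faults so far: 1)
  step 1: ref 2 -> FAULT, frames=[1,2,-] (faults so far: 2)
  step 2: ref 2 -> HIT, frames=[1,2,-] (faults so far: 2)
  step 3: ref 1 -> HIT, frames=[1,2,-] (faults so far: 2)
  step 4: ref 2 -> HIT, frames=[1,2,-] (faults so far: 2)
  step 5: ref 5 -> FAULT, frames=[1,2,5] (faults so far: 3)
  step 6: ref 3 -> FAULT, evict 5, frames=[1,2,3] (faults so far: 4)
  step 7: ref 2 -> HIT, frames=[1,2,3] (faults so far: 4)
  step 8: ref 1 -> HIT, frames=[1,2,3] (faults so far: 4)
  step 9: ref 1 -> HIT, frames=[1,2,3] (faults so far: 4)
  step 10: ref 1 -> HIT, frames=[1,2,3] (faults so far: 4)
  step 11: ref 1 -> HIT, frames=[1,2,3] (faults so far: 4)
  Optimal total faults: 4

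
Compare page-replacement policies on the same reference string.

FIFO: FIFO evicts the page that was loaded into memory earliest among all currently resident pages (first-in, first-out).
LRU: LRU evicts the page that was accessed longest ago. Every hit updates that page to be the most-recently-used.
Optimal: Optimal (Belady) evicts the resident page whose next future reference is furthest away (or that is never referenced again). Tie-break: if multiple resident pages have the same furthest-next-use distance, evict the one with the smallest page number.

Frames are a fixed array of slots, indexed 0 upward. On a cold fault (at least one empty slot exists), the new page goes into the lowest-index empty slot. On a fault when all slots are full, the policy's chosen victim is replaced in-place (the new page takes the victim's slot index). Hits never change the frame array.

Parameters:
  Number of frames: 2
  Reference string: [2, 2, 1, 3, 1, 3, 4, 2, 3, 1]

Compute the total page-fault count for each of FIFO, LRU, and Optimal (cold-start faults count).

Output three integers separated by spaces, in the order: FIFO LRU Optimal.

Answer: 7 7 6

Derivation:
--- FIFO ---
  step 0: ref 2 -> FAULT, frames=[2,-] (faults so far: 1)
  step 1: ref 2 -> HIT, frames=[2,-] (faults so far: 1)
  step 2: ref 1 -> FAULT, frames=[2,1] (faults so far: 2)
  step 3: ref 3 -> FAULT, evict 2, frames=[3,1] (faults so far: 3)
  step 4: ref 1 -> HIT, frames=[3,1] (faults so far: 3)
  step 5: ref 3 -> HIT, frames=[3,1] (faults so far: 3)
  step 6: ref 4 -> FAULT, evict 1, frames=[3,4] (faults so far: 4)
  step 7: ref 2 -> FAULT, evict 3, frames=[2,4] (faults so far: 5)
  step 8: ref 3 -> FAULT, evict 4, frames=[2,3] (faults so far: 6)
  step 9: ref 1 -> FAULT, evict 2, frames=[1,3] (faults so far: 7)
  FIFO total faults: 7
--- LRU ---
  step 0: ref 2 -> FAULT, frames=[2,-] (faults so far: 1)
  step 1: ref 2 -> HIT, frames=[2,-] (faults so far: 1)
  step 2: ref 1 -> FAULT, frames=[2,1] (faults so far: 2)
  step 3: ref 3 -> FAULT, evict 2, frames=[3,1] (faults so far: 3)
  step 4: ref 1 -> HIT, frames=[3,1] (faults so far: 3)
  step 5: ref 3 -> HIT, frames=[3,1] (faults so far: 3)
  step 6: ref 4 -> FAULT, evict 1, frames=[3,4] (faults so far: 4)
  step 7: ref 2 -> FAULT, evict 3, frames=[2,4] (faults so far: 5)
  step 8: ref 3 -> FAULT, evict 4, frames=[2,3] (faults so far: 6)
  step 9: ref 1 -> FAULT, evict 2, frames=[1,3] (faults so far: 7)
  LRU total faults: 7
--- Optimal ---
  step 0: ref 2 -> FAULT, frames=[2,-] (faults so far: 1)
  step 1: ref 2 -> HIT, frames=[2,-] (faults so far: 1)
  step 2: ref 1 -> FAULT, frames=[2,1] (faults so far: 2)
  step 3: ref 3 -> FAULT, evict 2, frames=[3,1] (faults so far: 3)
  step 4: ref 1 -> HIT, frames=[3,1] (faults so far: 3)
  step 5: ref 3 -> HIT, frames=[3,1] (faults so far: 3)
  step 6: ref 4 -> FAULT, evict 1, frames=[3,4] (faults so far: 4)
  step 7: ref 2 -> FAULT, evict 4, frames=[3,2] (faults so far: 5)
  step 8: ref 3 -> HIT, frames=[3,2] (faults so far: 5)
  step 9: ref 1 -> FAULT, evict 2, frames=[3,1] (faults so far: 6)
  Optimal total faults: 6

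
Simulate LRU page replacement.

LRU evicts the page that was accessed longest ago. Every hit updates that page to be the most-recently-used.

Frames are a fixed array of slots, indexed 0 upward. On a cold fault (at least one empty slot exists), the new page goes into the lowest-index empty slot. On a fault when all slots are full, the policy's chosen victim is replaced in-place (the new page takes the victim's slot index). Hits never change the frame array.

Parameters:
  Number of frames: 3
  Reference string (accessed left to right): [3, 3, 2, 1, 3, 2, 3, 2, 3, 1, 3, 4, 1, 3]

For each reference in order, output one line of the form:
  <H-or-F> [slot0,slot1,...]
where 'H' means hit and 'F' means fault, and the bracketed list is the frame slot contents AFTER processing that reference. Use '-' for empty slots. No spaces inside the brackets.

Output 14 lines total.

F [3,-,-]
H [3,-,-]
F [3,2,-]
F [3,2,1]
H [3,2,1]
H [3,2,1]
H [3,2,1]
H [3,2,1]
H [3,2,1]
H [3,2,1]
H [3,2,1]
F [3,4,1]
H [3,4,1]
H [3,4,1]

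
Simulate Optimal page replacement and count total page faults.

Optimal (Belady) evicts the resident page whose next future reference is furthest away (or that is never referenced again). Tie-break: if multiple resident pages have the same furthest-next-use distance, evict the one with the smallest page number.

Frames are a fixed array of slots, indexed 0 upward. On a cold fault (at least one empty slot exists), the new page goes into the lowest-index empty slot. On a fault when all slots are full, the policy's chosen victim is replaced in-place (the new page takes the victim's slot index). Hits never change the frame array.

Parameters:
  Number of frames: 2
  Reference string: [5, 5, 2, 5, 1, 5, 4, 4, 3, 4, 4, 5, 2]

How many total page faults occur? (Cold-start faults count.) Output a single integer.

Step 0: ref 5 → FAULT, frames=[5,-]
Step 1: ref 5 → HIT, frames=[5,-]
Step 2: ref 2 → FAULT, frames=[5,2]
Step 3: ref 5 → HIT, frames=[5,2]
Step 4: ref 1 → FAULT (evict 2), frames=[5,1]
Step 5: ref 5 → HIT, frames=[5,1]
Step 6: ref 4 → FAULT (evict 1), frames=[5,4]
Step 7: ref 4 → HIT, frames=[5,4]
Step 8: ref 3 → FAULT (evict 5), frames=[3,4]
Step 9: ref 4 → HIT, frames=[3,4]
Step 10: ref 4 → HIT, frames=[3,4]
Step 11: ref 5 → FAULT (evict 3), frames=[5,4]
Step 12: ref 2 → FAULT (evict 4), frames=[5,2]
Total faults: 7

Answer: 7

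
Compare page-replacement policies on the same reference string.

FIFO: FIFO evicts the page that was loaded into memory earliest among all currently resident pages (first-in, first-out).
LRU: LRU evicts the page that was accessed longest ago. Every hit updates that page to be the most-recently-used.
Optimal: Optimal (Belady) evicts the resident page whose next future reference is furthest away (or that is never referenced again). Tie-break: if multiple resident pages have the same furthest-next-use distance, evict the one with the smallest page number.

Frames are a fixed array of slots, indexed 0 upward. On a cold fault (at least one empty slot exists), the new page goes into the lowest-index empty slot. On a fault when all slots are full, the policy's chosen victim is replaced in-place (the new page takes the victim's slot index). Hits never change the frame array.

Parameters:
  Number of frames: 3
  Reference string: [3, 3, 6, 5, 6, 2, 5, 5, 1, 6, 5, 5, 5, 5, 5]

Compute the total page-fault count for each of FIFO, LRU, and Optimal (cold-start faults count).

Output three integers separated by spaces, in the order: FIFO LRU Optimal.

--- FIFO ---
  step 0: ref 3 -> FAULT, frames=[3,-,-] (faults so far: 1)
  step 1: ref 3 -> HIT, frames=[3,-,-] (faults so far: 1)
  step 2: ref 6 -> FAULT, frames=[3,6,-] (faults so far: 2)
  step 3: ref 5 -> FAULT, frames=[3,6,5] (faults so far: 3)
  step 4: ref 6 -> HIT, frames=[3,6,5] (faults so far: 3)
  step 5: ref 2 -> FAULT, evict 3, frames=[2,6,5] (faults so far: 4)
  step 6: ref 5 -> HIT, frames=[2,6,5] (faults so far: 4)
  step 7: ref 5 -> HIT, frames=[2,6,5] (faults so far: 4)
  step 8: ref 1 -> FAULT, evict 6, frames=[2,1,5] (faults so far: 5)
  step 9: ref 6 -> FAULT, evict 5, frames=[2,1,6] (faults so far: 6)
  step 10: ref 5 -> FAULT, evict 2, frames=[5,1,6] (faults so far: 7)
  step 11: ref 5 -> HIT, frames=[5,1,6] (faults so far: 7)
  step 12: ref 5 -> HIT, frames=[5,1,6] (faults so far: 7)
  step 13: ref 5 -> HIT, frames=[5,1,6] (faults so far: 7)
  step 14: ref 5 -> HIT, frames=[5,1,6] (faults so far: 7)
  FIFO total faults: 7
--- LRU ---
  step 0: ref 3 -> FAULT, frames=[3,-,-] (faults so far: 1)
  step 1: ref 3 -> HIT, frames=[3,-,-] (faults so far: 1)
  step 2: ref 6 -> FAULT, frames=[3,6,-] (faults so far: 2)
  step 3: ref 5 -> FAULT, frames=[3,6,5] (faults so far: 3)
  step 4: ref 6 -> HIT, frames=[3,6,5] (faults so far: 3)
  step 5: ref 2 -> FAULT, evict 3, frames=[2,6,5] (faults so far: 4)
  step 6: ref 5 -> HIT, frames=[2,6,5] (faults so far: 4)
  step 7: ref 5 -> HIT, frames=[2,6,5] (faults so far: 4)
  step 8: ref 1 -> FAULT, evict 6, frames=[2,1,5] (faults so far: 5)
  step 9: ref 6 -> FAULT, evict 2, frames=[6,1,5] (faults so far: 6)
  step 10: ref 5 -> HIT, frames=[6,1,5] (faults so far: 6)
  step 11: ref 5 -> HIT, frames=[6,1,5] (faults so far: 6)
  step 12: ref 5 -> HIT, frames=[6,1,5] (faults so far: 6)
  step 13: ref 5 -> HIT, frames=[6,1,5] (faults so far: 6)
  step 14: ref 5 -> HIT, frames=[6,1,5] (faults so far: 6)
  LRU total faults: 6
--- Optimal ---
  step 0: ref 3 -> FAULT, frames=[3,-,-] (faults so far: 1)
  step 1: ref 3 -> HIT, frames=[3,-,-] (faults so far: 1)
  step 2: ref 6 -> FAULT, frames=[3,6,-] (faults so far: 2)
  step 3: ref 5 -> FAULT, frames=[3,6,5] (faults so far: 3)
  step 4: ref 6 -> HIT, frames=[3,6,5] (faults so far: 3)
  step 5: ref 2 -> FAULT, evict 3, frames=[2,6,5] (faults so far: 4)
  step 6: ref 5 -> HIT, frames=[2,6,5] (faults so far: 4)
  step 7: ref 5 -> HIT, frames=[2,6,5] (faults so far: 4)
  step 8: ref 1 -> FAULT, evict 2, frames=[1,6,5] (faults so far: 5)
  step 9: ref 6 -> HIT, frames=[1,6,5] (faults so far: 5)
  step 10: ref 5 -> HIT, frames=[1,6,5] (faults so far: 5)
  step 11: ref 5 -> HIT, frames=[1,6,5] (faults so far: 5)
  step 12: ref 5 -> HIT, frames=[1,6,5] (faults so far: 5)
  step 13: ref 5 -> HIT, frames=[1,6,5] (faults so far: 5)
  step 14: ref 5 -> HIT, frames=[1,6,5] (faults so far: 5)
  Optimal total faults: 5

Answer: 7 6 5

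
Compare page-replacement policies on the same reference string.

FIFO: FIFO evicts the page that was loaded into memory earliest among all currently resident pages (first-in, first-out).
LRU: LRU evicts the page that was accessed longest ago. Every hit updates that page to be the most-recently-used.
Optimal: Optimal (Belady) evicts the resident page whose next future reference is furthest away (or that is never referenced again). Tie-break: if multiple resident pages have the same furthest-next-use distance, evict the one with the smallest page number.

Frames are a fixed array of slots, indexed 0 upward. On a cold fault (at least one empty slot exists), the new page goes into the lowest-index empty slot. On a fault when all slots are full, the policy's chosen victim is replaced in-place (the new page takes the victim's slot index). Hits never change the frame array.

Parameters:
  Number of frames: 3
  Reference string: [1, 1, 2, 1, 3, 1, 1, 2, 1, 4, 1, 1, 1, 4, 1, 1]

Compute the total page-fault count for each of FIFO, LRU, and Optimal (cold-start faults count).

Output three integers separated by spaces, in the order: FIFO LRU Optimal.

--- FIFO ---
  step 0: ref 1 -> FAULT, frames=[1,-,-] (faults so far: 1)
  step 1: ref 1 -> HIT, frames=[1,-,-] (faults so far: 1)
  step 2: ref 2 -> FAULT, frames=[1,2,-] (faults so far: 2)
  step 3: ref 1 -> HIT, frames=[1,2,-] (faults so far: 2)
  step 4: ref 3 -> FAULT, frames=[1,2,3] (faults so far: 3)
  step 5: ref 1 -> HIT, frames=[1,2,3] (faults so far: 3)
  step 6: ref 1 -> HIT, frames=[1,2,3] (faults so far: 3)
  step 7: ref 2 -> HIT, frames=[1,2,3] (faults so far: 3)
  step 8: ref 1 -> HIT, frames=[1,2,3] (faults so far: 3)
  step 9: ref 4 -> FAULT, evict 1, frames=[4,2,3] (faults so far: 4)
  step 10: ref 1 -> FAULT, evict 2, frames=[4,1,3] (faults so far: 5)
  step 11: ref 1 -> HIT, frames=[4,1,3] (faults so far: 5)
  step 12: ref 1 -> HIT, frames=[4,1,3] (faults so far: 5)
  step 13: ref 4 -> HIT, frames=[4,1,3] (faults so far: 5)
  step 14: ref 1 -> HIT, frames=[4,1,3] (faults so far: 5)
  step 15: ref 1 -> HIT, frames=[4,1,3] (faults so far: 5)
  FIFO total faults: 5
--- LRU ---
  step 0: ref 1 -> FAULT, frames=[1,-,-] (faults so far: 1)
  step 1: ref 1 -> HIT, frames=[1,-,-] (faults so far: 1)
  step 2: ref 2 -> FAULT, frames=[1,2,-] (faults so far: 2)
  step 3: ref 1 -> HIT, frames=[1,2,-] (faults so far: 2)
  step 4: ref 3 -> FAULT, frames=[1,2,3] (faults so far: 3)
  step 5: ref 1 -> HIT, frames=[1,2,3] (faults so far: 3)
  step 6: ref 1 -> HIT, frames=[1,2,3] (faults so far: 3)
  step 7: ref 2 -> HIT, frames=[1,2,3] (faults so far: 3)
  step 8: ref 1 -> HIT, frames=[1,2,3] (faults so far: 3)
  step 9: ref 4 -> FAULT, evict 3, frames=[1,2,4] (faults so far: 4)
  step 10: ref 1 -> HIT, frames=[1,2,4] (faults so far: 4)
  step 11: ref 1 -> HIT, frames=[1,2,4] (faults so far: 4)
  step 12: ref 1 -> HIT, frames=[1,2,4] (faults so far: 4)
  step 13: ref 4 -> HIT, frames=[1,2,4] (faults so far: 4)
  step 14: ref 1 -> HIT, frames=[1,2,4] (faults so far: 4)
  step 15: ref 1 -> HIT, frames=[1,2,4] (faults so far: 4)
  LRU total faults: 4
--- Optimal ---
  step 0: ref 1 -> FAULT, frames=[1,-,-] (faults so far: 1)
  step 1: ref 1 -> HIT, frames=[1,-,-] (faults so far: 1)
  step 2: ref 2 -> FAULT, frames=[1,2,-] (faults so far: 2)
  step 3: ref 1 -> HIT, frames=[1,2,-] (faults so far: 2)
  step 4: ref 3 -> FAULT, frames=[1,2,3] (faults so far: 3)
  step 5: ref 1 -> HIT, frames=[1,2,3] (faults so far: 3)
  step 6: ref 1 -> HIT, frames=[1,2,3] (faults so far: 3)
  step 7: ref 2 -> HIT, frames=[1,2,3] (faults so far: 3)
  step 8: ref 1 -> HIT, frames=[1,2,3] (faults so far: 3)
  step 9: ref 4 -> FAULT, evict 2, frames=[1,4,3] (faults so far: 4)
  step 10: ref 1 -> HIT, frames=[1,4,3] (faults so far: 4)
  step 11: ref 1 -> HIT, frames=[1,4,3] (faults so far: 4)
  step 12: ref 1 -> HIT, frames=[1,4,3] (faults so far: 4)
  step 13: ref 4 -> HIT, frames=[1,4,3] (faults so far: 4)
  step 14: ref 1 -> HIT, frames=[1,4,3] (faults so far: 4)
  step 15: ref 1 -> HIT, frames=[1,4,3] (faults so far: 4)
  Optimal total faults: 4

Answer: 5 4 4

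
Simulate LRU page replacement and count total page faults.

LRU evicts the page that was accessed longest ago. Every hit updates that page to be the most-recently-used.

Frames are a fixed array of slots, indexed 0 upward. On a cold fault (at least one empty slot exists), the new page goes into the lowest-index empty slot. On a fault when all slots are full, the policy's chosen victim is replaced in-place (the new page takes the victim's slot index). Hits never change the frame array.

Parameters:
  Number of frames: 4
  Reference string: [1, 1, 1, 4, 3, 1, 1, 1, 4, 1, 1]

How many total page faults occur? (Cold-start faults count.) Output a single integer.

Step 0: ref 1 → FAULT, frames=[1,-,-,-]
Step 1: ref 1 → HIT, frames=[1,-,-,-]
Step 2: ref 1 → HIT, frames=[1,-,-,-]
Step 3: ref 4 → FAULT, frames=[1,4,-,-]
Step 4: ref 3 → FAULT, frames=[1,4,3,-]
Step 5: ref 1 → HIT, frames=[1,4,3,-]
Step 6: ref 1 → HIT, frames=[1,4,3,-]
Step 7: ref 1 → HIT, frames=[1,4,3,-]
Step 8: ref 4 → HIT, frames=[1,4,3,-]
Step 9: ref 1 → HIT, frames=[1,4,3,-]
Step 10: ref 1 → HIT, frames=[1,4,3,-]
Total faults: 3

Answer: 3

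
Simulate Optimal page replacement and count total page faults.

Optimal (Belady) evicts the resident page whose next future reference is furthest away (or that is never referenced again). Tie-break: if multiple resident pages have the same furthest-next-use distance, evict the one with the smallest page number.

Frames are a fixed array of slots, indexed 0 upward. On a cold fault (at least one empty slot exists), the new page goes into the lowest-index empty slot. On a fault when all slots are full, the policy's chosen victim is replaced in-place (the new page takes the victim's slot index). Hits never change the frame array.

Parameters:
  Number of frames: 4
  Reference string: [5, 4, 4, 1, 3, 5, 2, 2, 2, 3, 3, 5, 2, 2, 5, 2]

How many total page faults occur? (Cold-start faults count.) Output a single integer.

Step 0: ref 5 → FAULT, frames=[5,-,-,-]
Step 1: ref 4 → FAULT, frames=[5,4,-,-]
Step 2: ref 4 → HIT, frames=[5,4,-,-]
Step 3: ref 1 → FAULT, frames=[5,4,1,-]
Step 4: ref 3 → FAULT, frames=[5,4,1,3]
Step 5: ref 5 → HIT, frames=[5,4,1,3]
Step 6: ref 2 → FAULT (evict 1), frames=[5,4,2,3]
Step 7: ref 2 → HIT, frames=[5,4,2,3]
Step 8: ref 2 → HIT, frames=[5,4,2,3]
Step 9: ref 3 → HIT, frames=[5,4,2,3]
Step 10: ref 3 → HIT, frames=[5,4,2,3]
Step 11: ref 5 → HIT, frames=[5,4,2,3]
Step 12: ref 2 → HIT, frames=[5,4,2,3]
Step 13: ref 2 → HIT, frames=[5,4,2,3]
Step 14: ref 5 → HIT, frames=[5,4,2,3]
Step 15: ref 2 → HIT, frames=[5,4,2,3]
Total faults: 5

Answer: 5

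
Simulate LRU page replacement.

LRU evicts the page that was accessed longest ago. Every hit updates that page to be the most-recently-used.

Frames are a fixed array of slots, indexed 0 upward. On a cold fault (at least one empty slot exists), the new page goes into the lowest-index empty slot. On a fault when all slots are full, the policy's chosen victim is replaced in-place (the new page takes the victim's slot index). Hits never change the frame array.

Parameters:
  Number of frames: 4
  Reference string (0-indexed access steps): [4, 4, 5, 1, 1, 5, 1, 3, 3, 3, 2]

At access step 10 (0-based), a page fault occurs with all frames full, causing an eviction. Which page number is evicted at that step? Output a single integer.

Step 0: ref 4 -> FAULT, frames=[4,-,-,-]
Step 1: ref 4 -> HIT, frames=[4,-,-,-]
Step 2: ref 5 -> FAULT, frames=[4,5,-,-]
Step 3: ref 1 -> FAULT, frames=[4,5,1,-]
Step 4: ref 1 -> HIT, frames=[4,5,1,-]
Step 5: ref 5 -> HIT, frames=[4,5,1,-]
Step 6: ref 1 -> HIT, frames=[4,5,1,-]
Step 7: ref 3 -> FAULT, frames=[4,5,1,3]
Step 8: ref 3 -> HIT, frames=[4,5,1,3]
Step 9: ref 3 -> HIT, frames=[4,5,1,3]
Step 10: ref 2 -> FAULT, evict 4, frames=[2,5,1,3]
At step 10: evicted page 4

Answer: 4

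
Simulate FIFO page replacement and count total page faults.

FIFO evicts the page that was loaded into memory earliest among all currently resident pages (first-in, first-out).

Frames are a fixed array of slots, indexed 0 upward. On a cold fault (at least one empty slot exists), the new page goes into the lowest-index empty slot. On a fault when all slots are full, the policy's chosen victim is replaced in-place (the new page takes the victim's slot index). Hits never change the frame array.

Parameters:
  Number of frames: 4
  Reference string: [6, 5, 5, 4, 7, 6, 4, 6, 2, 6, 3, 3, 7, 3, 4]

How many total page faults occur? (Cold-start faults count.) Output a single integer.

Step 0: ref 6 → FAULT, frames=[6,-,-,-]
Step 1: ref 5 → FAULT, frames=[6,5,-,-]
Step 2: ref 5 → HIT, frames=[6,5,-,-]
Step 3: ref 4 → FAULT, frames=[6,5,4,-]
Step 4: ref 7 → FAULT, frames=[6,5,4,7]
Step 5: ref 6 → HIT, frames=[6,5,4,7]
Step 6: ref 4 → HIT, frames=[6,5,4,7]
Step 7: ref 6 → HIT, frames=[6,5,4,7]
Step 8: ref 2 → FAULT (evict 6), frames=[2,5,4,7]
Step 9: ref 6 → FAULT (evict 5), frames=[2,6,4,7]
Step 10: ref 3 → FAULT (evict 4), frames=[2,6,3,7]
Step 11: ref 3 → HIT, frames=[2,6,3,7]
Step 12: ref 7 → HIT, frames=[2,6,3,7]
Step 13: ref 3 → HIT, frames=[2,6,3,7]
Step 14: ref 4 → FAULT (evict 7), frames=[2,6,3,4]
Total faults: 8

Answer: 8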